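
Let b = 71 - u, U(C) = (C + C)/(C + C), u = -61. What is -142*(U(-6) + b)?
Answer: -18886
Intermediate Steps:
U(C) = 1 (U(C) = (2*C)/((2*C)) = (2*C)*(1/(2*C)) = 1)
b = 132 (b = 71 - 1*(-61) = 71 + 61 = 132)
-142*(U(-6) + b) = -142*(1 + 132) = -142*133 = -18886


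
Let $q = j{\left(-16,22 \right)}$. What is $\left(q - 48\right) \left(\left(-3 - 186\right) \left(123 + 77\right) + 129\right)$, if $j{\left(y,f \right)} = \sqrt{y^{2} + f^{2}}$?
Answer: $1808208 - 75342 \sqrt{185} \approx 7.8345 \cdot 10^{5}$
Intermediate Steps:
$j{\left(y,f \right)} = \sqrt{f^{2} + y^{2}}$
$q = 2 \sqrt{185}$ ($q = \sqrt{22^{2} + \left(-16\right)^{2}} = \sqrt{484 + 256} = \sqrt{740} = 2 \sqrt{185} \approx 27.203$)
$\left(q - 48\right) \left(\left(-3 - 186\right) \left(123 + 77\right) + 129\right) = \left(2 \sqrt{185} - 48\right) \left(\left(-3 - 186\right) \left(123 + 77\right) + 129\right) = \left(-48 + 2 \sqrt{185}\right) \left(\left(-189\right) 200 + 129\right) = \left(-48 + 2 \sqrt{185}\right) \left(-37800 + 129\right) = \left(-48 + 2 \sqrt{185}\right) \left(-37671\right) = 1808208 - 75342 \sqrt{185}$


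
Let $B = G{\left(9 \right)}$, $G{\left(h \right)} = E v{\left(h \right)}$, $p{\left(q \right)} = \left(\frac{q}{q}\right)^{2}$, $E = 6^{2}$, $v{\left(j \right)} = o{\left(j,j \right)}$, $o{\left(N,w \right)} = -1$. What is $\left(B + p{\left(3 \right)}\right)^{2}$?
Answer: $1225$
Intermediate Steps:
$v{\left(j \right)} = -1$
$E = 36$
$p{\left(q \right)} = 1$ ($p{\left(q \right)} = 1^{2} = 1$)
$G{\left(h \right)} = -36$ ($G{\left(h \right)} = 36 \left(-1\right) = -36$)
$B = -36$
$\left(B + p{\left(3 \right)}\right)^{2} = \left(-36 + 1\right)^{2} = \left(-35\right)^{2} = 1225$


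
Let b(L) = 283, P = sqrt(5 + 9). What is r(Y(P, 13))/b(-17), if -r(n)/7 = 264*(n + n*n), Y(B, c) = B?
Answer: -25872/283 - 1848*sqrt(14)/283 ≈ -115.85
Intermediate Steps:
P = sqrt(14) ≈ 3.7417
r(n) = -1848*n - 1848*n**2 (r(n) = -1848*(n + n*n) = -1848*(n + n**2) = -7*(264*n + 264*n**2) = -1848*n - 1848*n**2)
r(Y(P, 13))/b(-17) = -1848*sqrt(14)*(1 + sqrt(14))/283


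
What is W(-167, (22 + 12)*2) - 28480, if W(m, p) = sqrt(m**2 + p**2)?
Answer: -28480 + sqrt(32513) ≈ -28300.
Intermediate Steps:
W(-167, (22 + 12)*2) - 28480 = sqrt((-167)**2 + ((22 + 12)*2)**2) - 28480 = sqrt(27889 + (34*2)**2) - 28480 = sqrt(27889 + 68**2) - 28480 = sqrt(27889 + 4624) - 28480 = sqrt(32513) - 28480 = -28480 + sqrt(32513)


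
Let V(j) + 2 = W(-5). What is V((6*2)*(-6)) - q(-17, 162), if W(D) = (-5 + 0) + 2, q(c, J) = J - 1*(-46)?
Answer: -213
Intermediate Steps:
q(c, J) = 46 + J (q(c, J) = J + 46 = 46 + J)
W(D) = -3 (W(D) = -5 + 2 = -3)
V(j) = -5 (V(j) = -2 - 3 = -5)
V((6*2)*(-6)) - q(-17, 162) = -5 - (46 + 162) = -5 - 1*208 = -5 - 208 = -213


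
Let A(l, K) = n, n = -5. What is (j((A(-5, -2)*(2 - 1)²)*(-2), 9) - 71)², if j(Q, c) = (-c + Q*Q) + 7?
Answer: 729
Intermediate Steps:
A(l, K) = -5
j(Q, c) = 7 + Q² - c (j(Q, c) = (-c + Q²) + 7 = (Q² - c) + 7 = 7 + Q² - c)
(j((A(-5, -2)*(2 - 1)²)*(-2), 9) - 71)² = ((7 + (-5*(2 - 1)²*(-2))² - 1*9) - 71)² = ((7 + (-5*1²*(-2))² - 9) - 71)² = ((7 + (-5*1*(-2))² - 9) - 71)² = ((7 + (-5*(-2))² - 9) - 71)² = ((7 + 10² - 9) - 71)² = ((7 + 100 - 9) - 71)² = (98 - 71)² = 27² = 729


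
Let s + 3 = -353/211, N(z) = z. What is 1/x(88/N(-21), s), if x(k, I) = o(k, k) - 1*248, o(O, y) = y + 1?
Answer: -21/5275 ≈ -0.0039810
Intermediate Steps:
o(O, y) = 1 + y
s = -986/211 (s = -3 - 353/211 = -986/211 ≈ -4.6730)
x(k, I) = -247 + k (x(k, I) = (1 + k) - 1*248 = (1 + k) - 248 = -247 + k)
1/x(88/N(-21), s) = 1/(-247 + 88/(-21)) = 1/(-247 + 88*(-1/21)) = 1/(-247 - 88/21) = 1/(-5275/21) = -21/5275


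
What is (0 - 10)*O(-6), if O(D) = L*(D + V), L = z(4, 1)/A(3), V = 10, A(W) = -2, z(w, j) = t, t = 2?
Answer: 40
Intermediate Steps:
z(w, j) = 2
L = -1 (L = 2/(-2) = 2*(-1/2) = -1)
O(D) = -10 - D (O(D) = -(D + 10) = -(10 + D) = -10 - D)
(0 - 10)*O(-6) = (0 - 10)*(-10 - 1*(-6)) = -10*(-10 + 6) = -10*(-4) = 40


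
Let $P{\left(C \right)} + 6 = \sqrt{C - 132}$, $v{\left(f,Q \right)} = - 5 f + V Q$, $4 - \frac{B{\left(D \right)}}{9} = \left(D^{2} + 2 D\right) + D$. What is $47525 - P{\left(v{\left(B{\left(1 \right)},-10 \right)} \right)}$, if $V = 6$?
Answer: $47531 - 8 i \sqrt{3} \approx 47531.0 - 13.856 i$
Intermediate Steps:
$B{\left(D \right)} = 36 - 27 D - 9 D^{2}$ ($B{\left(D \right)} = 36 - 9 \left(\left(D^{2} + 2 D\right) + D\right) = 36 - 9 \left(D^{2} + 3 D\right) = 36 - \left(9 D^{2} + 27 D\right) = 36 - 27 D - 9 D^{2}$)
$v{\left(f,Q \right)} = - 5 f + 6 Q$
$P{\left(C \right)} = -6 + \sqrt{-132 + C}$ ($P{\left(C \right)} = -6 + \sqrt{C - 132} = -6 + \sqrt{-132 + C}$)
$47525 - P{\left(v{\left(B{\left(1 \right)},-10 \right)} \right)} = 47525 - \left(-6 + \sqrt{-132 - \left(60 + 5 \left(36 - 27 - 9 \cdot 1^{2}\right)\right)}\right) = 47525 - \left(-6 + \sqrt{-132 - \left(60 + 5 \left(36 - 27 - 9\right)\right)}\right) = 47525 - \left(-6 + \sqrt{-132 - 60}\right) = 47525 - \left(-6 + \sqrt{-192}\right) = 47525 - \left(-6 + 8 i \sqrt{3}\right) = 47525 + \left(6 - 8 i \sqrt{3}\right) = 47531 - 8 i \sqrt{3}$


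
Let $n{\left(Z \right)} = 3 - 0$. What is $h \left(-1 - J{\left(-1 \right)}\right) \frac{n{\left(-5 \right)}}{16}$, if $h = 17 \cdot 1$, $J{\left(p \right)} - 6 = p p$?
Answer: $- \frac{51}{2} \approx -25.5$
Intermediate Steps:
$n{\left(Z \right)} = 3$ ($n{\left(Z \right)} = 3 + 0 = 3$)
$J{\left(p \right)} = 6 + p^{2}$ ($J{\left(p \right)} = 6 + p p = 6 + p^{2}$)
$h = 17$
$h \left(-1 - J{\left(-1 \right)}\right) \frac{n{\left(-5 \right)}}{16} = 17 \left(-1 - \left(6 + \left(-1\right)^{2}\right)\right) \frac{3}{16} = 17 \left(-1 - \left(6 + 1\right)\right) 3 \cdot \frac{1}{16} = 17 \left(-1 - 7\right) \frac{3}{16} = 17 \left(-8\right) \frac{3}{16} = \left(-136\right) \frac{3}{16} = - \frac{51}{2}$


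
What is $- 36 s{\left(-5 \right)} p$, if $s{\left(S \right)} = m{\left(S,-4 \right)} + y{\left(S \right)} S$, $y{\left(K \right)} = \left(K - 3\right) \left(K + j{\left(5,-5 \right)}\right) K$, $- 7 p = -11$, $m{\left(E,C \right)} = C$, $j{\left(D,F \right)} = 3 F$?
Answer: $- \frac{1582416}{7} \approx -2.2606 \cdot 10^{5}$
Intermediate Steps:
$p = \frac{11}{7}$ ($p = \left(- \frac{1}{7}\right) \left(-11\right) = \frac{11}{7} \approx 1.5714$)
$y{\left(K \right)} = K \left(-15 + K\right) \left(-3 + K\right)$ ($y{\left(K \right)} = \left(K - 3\right) \left(K + 3 \left(-5\right)\right) K = \left(-3 + K\right) \left(K - 15\right) K = \left(-3 + K\right) \left(-15 + K\right) K = \left(-15 + K\right) \left(-3 + K\right) K = K \left(-15 + K\right) \left(-3 + K\right)$)
$s{\left(S \right)} = -4 + S^{2} \left(45 + S^{2} - 18 S\right)$ ($s{\left(S \right)} = -4 + S \left(45 + S^{2} - 18 S\right) S = -4 + S^{2} \left(45 + S^{2} - 18 S\right)$)
$- 36 s{\left(-5 \right)} p = - 36 \left(-4 + \left(-5\right)^{2} \left(45 + \left(-5\right)^{2} - -90\right)\right) \frac{11}{7} = - 36 \left(-4 + 25 \left(45 + 25 + 90\right)\right) \frac{11}{7} = - 36 \left(-4 + 25 \cdot 160\right) \frac{11}{7} = - 36 \left(-4 + 4000\right) \frac{11}{7} = \left(-36\right) 3996 \cdot \frac{11}{7} = \left(-143856\right) \frac{11}{7} = - \frac{1582416}{7}$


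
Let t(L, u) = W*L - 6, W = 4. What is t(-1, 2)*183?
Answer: -1830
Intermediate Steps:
t(L, u) = -6 + 4*L (t(L, u) = 4*L - 6 = -6 + 4*L)
t(-1, 2)*183 = (-6 + 4*(-1))*183 = (-6 - 4)*183 = -10*183 = -1830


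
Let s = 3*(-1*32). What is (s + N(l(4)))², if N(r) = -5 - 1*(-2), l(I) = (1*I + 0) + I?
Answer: 9801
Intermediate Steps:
l(I) = 2*I (l(I) = (I + 0) + I = I + I = 2*I)
N(r) = -3 (N(r) = -5 + 2 = -3)
s = -96 (s = 3*(-32) = -96)
(s + N(l(4)))² = (-96 - 3)² = (-99)² = 9801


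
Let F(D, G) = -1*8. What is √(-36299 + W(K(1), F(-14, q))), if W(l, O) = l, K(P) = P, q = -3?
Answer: I*√36298 ≈ 190.52*I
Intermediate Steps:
F(D, G) = -8
√(-36299 + W(K(1), F(-14, q))) = √(-36299 + 1) = √(-36298) = I*√36298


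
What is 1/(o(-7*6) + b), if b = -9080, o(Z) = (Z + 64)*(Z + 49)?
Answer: -1/8926 ≈ -0.00011203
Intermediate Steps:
o(Z) = (49 + Z)*(64 + Z) (o(Z) = (64 + Z)*(49 + Z) = (49 + Z)*(64 + Z))
1/(o(-7*6) + b) = 1/((3136 + (-7*6)² + 113*(-7*6)) - 9080) = 1/((3136 + (-42)² + 113*(-42)) - 9080) = 1/((3136 + 1764 - 4746) - 9080) = 1/(154 - 9080) = 1/(-8926) = -1/8926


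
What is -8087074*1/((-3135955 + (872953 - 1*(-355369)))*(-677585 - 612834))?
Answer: -8087074/2461645868227 ≈ -3.2852e-6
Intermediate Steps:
-8087074*1/((-3135955 + (872953 - 1*(-355369)))*(-677585 - 612834)) = -8087074*(-1/(1290419*(-3135955 + (872953 + 355369)))) = -8087074*(-1/(1290419*(-3135955 + 1228322))) = -8087074/((-1290419*(-1907633))) = -8087074/2461645868227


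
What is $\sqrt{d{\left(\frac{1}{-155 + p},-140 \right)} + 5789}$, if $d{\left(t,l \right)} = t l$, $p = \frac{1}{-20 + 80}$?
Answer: $\frac{\sqrt{500661051989}}{9299} \approx 76.091$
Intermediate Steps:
$p = \frac{1}{60} \approx 0.016667$
$d{\left(t,l \right)} = l t$
$\sqrt{d{\left(\frac{1}{-155 + p},-140 \right)} + 5789} = \sqrt{- \frac{140}{-155 + \frac{1}{60}} + 5789} = \sqrt{- \frac{140}{- \frac{9299}{60}} + 5789} = \sqrt{\left(-140\right) \left(- \frac{60}{9299}\right) + 5789} = \sqrt{\frac{8400}{9299} + 5789} = \sqrt{\frac{53840311}{9299}} = \frac{\sqrt{500661051989}}{9299}$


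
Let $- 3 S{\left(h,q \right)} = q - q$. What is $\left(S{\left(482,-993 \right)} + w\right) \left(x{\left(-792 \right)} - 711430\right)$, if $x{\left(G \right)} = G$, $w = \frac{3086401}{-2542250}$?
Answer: $\frac{1099101346511}{1271125} \approx 8.6467 \cdot 10^{5}$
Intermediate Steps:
$S{\left(h,q \right)} = 0$ ($S{\left(h,q \right)} = - \frac{q - q}{3} = \left(- \frac{1}{3}\right) 0 = 0$)
$w = - \frac{3086401}{2542250}$ ($w = 3086401 \left(- \frac{1}{2542250}\right) = - \frac{3086401}{2542250} \approx -1.214$)
$\left(S{\left(482,-993 \right)} + w\right) \left(x{\left(-792 \right)} - 711430\right) = \left(0 - \frac{3086401}{2542250}\right) \left(-792 - 711430\right) = \left(- \frac{3086401}{2542250}\right) \left(-712222\right) = \frac{1099101346511}{1271125}$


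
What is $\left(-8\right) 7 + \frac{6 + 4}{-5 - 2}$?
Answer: $- \frac{402}{7} \approx -57.429$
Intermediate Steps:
$\left(-8\right) 7 + \frac{6 + 4}{-5 - 2} = -56 + \frac{10}{-7} = -56 + 10 \left(- \frac{1}{7}\right) = -56 - \frac{10}{7} = - \frac{402}{7}$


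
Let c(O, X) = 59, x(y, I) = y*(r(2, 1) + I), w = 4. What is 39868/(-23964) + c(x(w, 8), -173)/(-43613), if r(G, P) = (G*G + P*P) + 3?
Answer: -435044240/261285483 ≈ -1.6650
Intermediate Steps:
r(G, P) = 3 + G**2 + P**2 (r(G, P) = (G**2 + P**2) + 3 = 3 + G**2 + P**2)
x(y, I) = y*(8 + I) (x(y, I) = y*((3 + 2**2 + 1**2) + I) = y*((3 + 4 + 1) + I) = y*(8 + I))
39868/(-23964) + c(x(w, 8), -173)/(-43613) = 39868/(-23964) + 59/(-43613) = 39868*(-1/23964) + 59*(-1/43613) = -9967/5991 - 59/43613 = -435044240/261285483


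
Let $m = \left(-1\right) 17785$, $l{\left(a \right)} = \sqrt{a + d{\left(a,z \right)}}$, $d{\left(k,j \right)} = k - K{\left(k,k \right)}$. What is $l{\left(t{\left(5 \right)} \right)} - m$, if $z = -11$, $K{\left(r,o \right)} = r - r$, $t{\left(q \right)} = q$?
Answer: $17785 + \sqrt{10} \approx 17788.0$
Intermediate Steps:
$K{\left(r,o \right)} = 0$
$d{\left(k,j \right)} = k$ ($d{\left(k,j \right)} = k - 0 = k + 0 = k$)
$l{\left(a \right)} = \sqrt{2} \sqrt{a}$ ($l{\left(a \right)} = \sqrt{a + a} = \sqrt{2 a} = \sqrt{2} \sqrt{a}$)
$m = -17785$
$l{\left(t{\left(5 \right)} \right)} - m = \sqrt{2} \sqrt{5} - -17785 = \sqrt{10} + 17785 = 17785 + \sqrt{10}$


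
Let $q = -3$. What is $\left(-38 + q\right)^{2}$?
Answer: $1681$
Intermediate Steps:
$\left(-38 + q\right)^{2} = \left(-38 - 3\right)^{2} = \left(-41\right)^{2} = 1681$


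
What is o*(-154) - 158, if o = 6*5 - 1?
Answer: -4624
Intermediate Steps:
o = 29 (o = 30 - 1 = 29)
o*(-154) - 158 = 29*(-154) - 158 = -4466 - 158 = -4624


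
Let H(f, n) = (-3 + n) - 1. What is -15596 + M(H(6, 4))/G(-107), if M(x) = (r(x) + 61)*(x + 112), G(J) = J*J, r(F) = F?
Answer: -178551772/11449 ≈ -15595.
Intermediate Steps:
H(f, n) = -4 + n
G(J) = J²
M(x) = (61 + x)*(112 + x) (M(x) = (x + 61)*(x + 112) = (61 + x)*(112 + x))
-15596 + M(H(6, 4))/G(-107) = -15596 + (6832 + (-4 + 4)² + 173*(-4 + 4))/((-107)²) = -15596 + (6832 + 0² + 173*0)/11449 = -15596 + (6832 + 0 + 0)*(1/11449) = -15596 + 6832*(1/11449) = -15596 + 6832/11449 = -178551772/11449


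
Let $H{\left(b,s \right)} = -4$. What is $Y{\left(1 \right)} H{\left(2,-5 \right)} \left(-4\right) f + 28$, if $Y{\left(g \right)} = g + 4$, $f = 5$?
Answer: $428$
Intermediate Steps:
$Y{\left(g \right)} = 4 + g$
$Y{\left(1 \right)} H{\left(2,-5 \right)} \left(-4\right) f + 28 = \left(4 + 1\right) \left(-4\right) \left(-4\right) 5 + 28 = 5 \cdot 16 \cdot 5 + 28 = 5 \cdot 80 + 28 = 400 + 28 = 428$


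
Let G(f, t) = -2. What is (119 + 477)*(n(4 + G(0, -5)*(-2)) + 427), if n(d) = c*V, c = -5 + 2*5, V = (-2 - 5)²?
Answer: 400512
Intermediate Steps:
V = 49 (V = (-7)² = 49)
c = 5 (c = -5 + 10 = 5)
n(d) = 245 (n(d) = 5*49 = 245)
(119 + 477)*(n(4 + G(0, -5)*(-2)) + 427) = (119 + 477)*(245 + 427) = 596*672 = 400512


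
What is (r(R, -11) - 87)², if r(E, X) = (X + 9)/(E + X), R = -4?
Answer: 1697809/225 ≈ 7545.8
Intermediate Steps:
r(E, X) = (9 + X)/(E + X)
(r(R, -11) - 87)² = ((9 - 11)/(-4 - 11) - 87)² = (-2/(-15) - 87)² = (-1/15*(-2) - 87)² = (2/15 - 87)² = (-1303/15)² = 1697809/225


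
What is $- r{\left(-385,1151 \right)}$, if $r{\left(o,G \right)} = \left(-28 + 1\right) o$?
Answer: $-10395$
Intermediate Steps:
$r{\left(o,G \right)} = - 27 o$
$- r{\left(-385,1151 \right)} = - \left(-27\right) \left(-385\right) = \left(-1\right) 10395 = -10395$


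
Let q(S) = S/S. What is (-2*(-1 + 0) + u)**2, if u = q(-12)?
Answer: 9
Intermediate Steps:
q(S) = 1
u = 1
(-2*(-1 + 0) + u)**2 = (-2*(-1 + 0) + 1)**2 = (-2*(-1) + 1)**2 = (2 + 1)**2 = 3**2 = 9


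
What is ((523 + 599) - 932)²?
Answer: 36100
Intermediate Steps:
((523 + 599) - 932)² = (1122 - 932)² = 190² = 36100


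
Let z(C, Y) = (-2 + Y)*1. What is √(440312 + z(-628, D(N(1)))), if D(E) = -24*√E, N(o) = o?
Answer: √440286 ≈ 663.54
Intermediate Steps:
z(C, Y) = -2 + Y
√(440312 + z(-628, D(N(1)))) = √(440312 + (-2 - 24*√1)) = √(440312 + (-2 - 24*1)) = √(440312 + (-2 - 24)) = √(440312 - 26) = √440286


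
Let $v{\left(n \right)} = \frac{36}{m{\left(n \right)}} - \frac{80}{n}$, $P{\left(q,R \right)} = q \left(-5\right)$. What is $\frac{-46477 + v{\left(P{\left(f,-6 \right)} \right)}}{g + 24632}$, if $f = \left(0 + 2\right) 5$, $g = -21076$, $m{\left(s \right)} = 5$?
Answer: $- \frac{232341}{17780} \approx -13.068$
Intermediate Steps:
$f = 10$ ($f = 2 \cdot 5 = 10$)
$P{\left(q,R \right)} = - 5 q$
$v{\left(n \right)} = \frac{36}{5} - \frac{80}{n}$
$\frac{-46477 + v{\left(P{\left(f,-6 \right)} \right)}}{g + 24632} = \frac{-46477 + \left(\frac{36}{5} - \frac{80}{\left(-5\right) 10}\right)}{-21076 + 24632} = \frac{-46477 + \left(\frac{36}{5} - \frac{80}{-50}\right)}{3556} = \left(-46477 + \left(\frac{36}{5} - - \frac{8}{5}\right)\right) \frac{1}{3556} = \left(-46477 + \left(\frac{36}{5} + \frac{8}{5}\right)\right) \frac{1}{3556} = \left(-46477 + \frac{44}{5}\right) \frac{1}{3556} = \left(- \frac{232341}{5}\right) \frac{1}{3556} = - \frac{232341}{17780}$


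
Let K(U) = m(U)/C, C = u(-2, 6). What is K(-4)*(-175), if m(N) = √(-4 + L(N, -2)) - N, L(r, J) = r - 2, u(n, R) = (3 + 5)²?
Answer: -175/16 - 175*I*√10/64 ≈ -10.938 - 8.6469*I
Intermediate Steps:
u(n, R) = 64 (u(n, R) = 8² = 64)
C = 64
L(r, J) = -2 + r
m(N) = √(-6 + N) - N (m(N) = √(-4 + (-2 + N)) - N = √(-6 + N) - N)
K(U) = -U/64 + √(-6 + U)/64 (K(U) = (√(-6 + U) - U)/64 = (√(-6 + U) - U)*(1/64) = -U/64 + √(-6 + U)/64)
K(-4)*(-175) = (-1/64*(-4) + √(-6 - 4)/64)*(-175) = (1/16 + √(-10)/64)*(-175) = (1/16 + (I*√10)/64)*(-175) = (1/16 + I*√10/64)*(-175) = -175/16 - 175*I*√10/64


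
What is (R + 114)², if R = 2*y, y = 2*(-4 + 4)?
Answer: 12996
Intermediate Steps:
y = 0 (y = 2*0 = 0)
R = 0 (R = 2*0 = 0)
(R + 114)² = (0 + 114)² = 114² = 12996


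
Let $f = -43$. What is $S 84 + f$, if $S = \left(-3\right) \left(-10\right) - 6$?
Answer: $1973$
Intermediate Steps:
$S = 24$ ($S = 30 - 6 = 24$)
$S 84 + f = 24 \cdot 84 - 43 = 2016 - 43 = 1973$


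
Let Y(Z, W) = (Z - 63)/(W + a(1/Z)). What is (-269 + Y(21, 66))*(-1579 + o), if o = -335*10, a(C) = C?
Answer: 1843372065/1387 ≈ 1.3290e+6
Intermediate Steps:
Y(Z, W) = (-63 + Z)/(W + 1/Z) (Y(Z, W) = (Z - 63)/(W + 1/Z) = (-63 + Z)/(W + 1/Z))
o = -3350
(-269 + Y(21, 66))*(-1579 + o) = (-269 + 21*(-63 + 21)/(1 + 66*21))*(-1579 - 3350) = (-269 + 21*(-42)/(1 + 1386))*(-4929) = (-269 + 21*(-42)/1387)*(-4929) = (-269 + 21*(1/1387)*(-42))*(-4929) = (-269 - 882/1387)*(-4929) = -373985/1387*(-4929) = 1843372065/1387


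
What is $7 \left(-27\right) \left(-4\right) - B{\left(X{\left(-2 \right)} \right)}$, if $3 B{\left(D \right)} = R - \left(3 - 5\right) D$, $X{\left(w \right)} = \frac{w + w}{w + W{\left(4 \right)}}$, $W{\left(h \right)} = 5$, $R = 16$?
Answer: $\frac{6764}{9} \approx 751.56$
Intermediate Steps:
$X{\left(w \right)} = \frac{2 w}{5 + w}$ ($X{\left(w \right)} = \frac{w + w}{w + 5} = \frac{2 w}{5 + w}$)
$B{\left(D \right)} = \frac{16}{3} + \frac{2 D}{3}$ ($B{\left(D \right)} = \frac{16 - \left(3 - 5\right) D}{3} = \frac{16 - - 2 D}{3} = \frac{16 + 2 D}{3} = \frac{16}{3} + \frac{2 D}{3}$)
$7 \left(-27\right) \left(-4\right) - B{\left(X{\left(-2 \right)} \right)} = 7 \left(-27\right) \left(-4\right) - \left(\frac{16}{3} + \frac{2 \cdot 2 \left(-2\right) \frac{1}{5 - 2}}{3}\right) = \left(-189\right) \left(-4\right) - \left(\frac{16}{3} + \frac{2 \cdot 2 \left(-2\right) \frac{1}{3}}{3}\right) = 756 - \left(\frac{16}{3} + \frac{2 \cdot 2 \left(-2\right) \frac{1}{3}}{3}\right) = 756 - \left(\frac{16}{3} + \frac{2}{3} \left(- \frac{4}{3}\right)\right) = 756 - \left(\frac{16}{3} - \frac{8}{9}\right) = 756 - \frac{40}{9} = \frac{6764}{9}$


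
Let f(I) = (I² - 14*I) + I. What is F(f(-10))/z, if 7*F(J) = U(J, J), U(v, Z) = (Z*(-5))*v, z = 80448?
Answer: -66125/140784 ≈ -0.46969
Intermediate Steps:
f(I) = I² - 13*I
U(v, Z) = -5*Z*v (U(v, Z) = (-5*Z)*v = -5*Z*v)
F(J) = -5*J²/7 (F(J) = (-5*J*J)/7 = (-5*J²)/7 = -5*J²/7)
F(f(-10))/z = -5*100*(-13 - 10)²/7/80448 = -5*(-10*(-23))²/7*(1/80448) = -5/7*230²*(1/80448) = -5/7*52900*(1/80448) = -264500/7*1/80448 = -66125/140784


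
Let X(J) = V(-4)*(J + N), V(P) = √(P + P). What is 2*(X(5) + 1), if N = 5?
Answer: 2 + 40*I*√2 ≈ 2.0 + 56.569*I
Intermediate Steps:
V(P) = √2*√P (V(P) = √(2*P) = √2*√P)
X(J) = 2*I*√2*(5 + J) (X(J) = (√2*√(-4))*(J + 5) = (√2*(2*I))*(5 + J) = (2*I*√2)*(5 + J) = 2*I*√2*(5 + J))
2*(X(5) + 1) = 2*(2*I*√2*(5 + 5) + 1) = 2*(2*I*√2*10 + 1) = 2*(20*I*√2 + 1) = 2*(1 + 20*I*√2) = 2 + 40*I*√2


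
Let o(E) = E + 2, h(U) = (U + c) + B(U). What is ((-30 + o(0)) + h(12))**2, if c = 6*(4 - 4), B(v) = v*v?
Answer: 16384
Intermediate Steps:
B(v) = v**2
c = 0 (c = 6*0 = 0)
h(U) = U + U**2 (h(U) = (U + 0) + U**2 = U + U**2)
o(E) = 2 + E
((-30 + o(0)) + h(12))**2 = ((-30 + (2 + 0)) + 12*(1 + 12))**2 = ((-30 + 2) + 12*13)**2 = (-28 + 156)**2 = 128**2 = 16384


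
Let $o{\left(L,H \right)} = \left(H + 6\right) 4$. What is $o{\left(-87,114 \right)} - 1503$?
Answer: $-1023$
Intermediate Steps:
$o{\left(L,H \right)} = 24 + 4 H$ ($o{\left(L,H \right)} = \left(6 + H\right) 4 = 24 + 4 H$)
$o{\left(-87,114 \right)} - 1503 = \left(24 + 4 \cdot 114\right) - 1503 = \left(24 + 456\right) - 1503 = 480 - 1503 = -1023$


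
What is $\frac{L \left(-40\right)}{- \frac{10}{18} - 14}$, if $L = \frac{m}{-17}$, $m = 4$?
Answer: $- \frac{1440}{2227} \approx -0.64661$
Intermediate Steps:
$L = - \frac{4}{17}$ ($L = \frac{4}{-17} = 4 \left(- \frac{1}{17}\right) = - \frac{4}{17} \approx -0.23529$)
$\frac{L \left(-40\right)}{- \frac{10}{18} - 14} = \frac{\left(- \frac{4}{17}\right) \left(-40\right)}{- \frac{10}{18} - 14} = \frac{160}{17 \left(\left(-10\right) \frac{1}{18} - 14\right)} = \frac{160}{17 \left(- \frac{5}{9} - 14\right)} = \frac{160}{17 \left(- \frac{131}{9}\right)} = \frac{160}{17} \left(- \frac{9}{131}\right) = - \frac{1440}{2227}$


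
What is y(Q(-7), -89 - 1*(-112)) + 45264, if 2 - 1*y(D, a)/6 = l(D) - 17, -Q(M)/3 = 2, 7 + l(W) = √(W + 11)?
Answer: 45420 - 6*√5 ≈ 45407.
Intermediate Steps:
l(W) = -7 + √(11 + W) (l(W) = -7 + √(W + 11) = -7 + √(11 + W))
Q(M) = -6 (Q(M) = -3*2 = -6)
y(D, a) = 156 - 6*√(11 + D) (y(D, a) = 12 - 6*((-7 + √(11 + D)) - 17) = 12 - 6*(-24 + √(11 + D)) = 12 + (144 - 6*√(11 + D)) = 156 - 6*√(11 + D))
y(Q(-7), -89 - 1*(-112)) + 45264 = (156 - 6*√(11 - 6)) + 45264 = (156 - 6*√5) + 45264 = 45420 - 6*√5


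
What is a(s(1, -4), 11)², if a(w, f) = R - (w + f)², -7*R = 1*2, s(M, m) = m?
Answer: 119025/49 ≈ 2429.1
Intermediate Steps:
R = -2/7 ≈ -0.28571
a(w, f) = -2/7 - (f + w)² (a(w, f) = -2/7 - (w + f)² = -2/7 - (f + w)²)
a(s(1, -4), 11)² = (-2/7 - (11 - 4)²)² = (-2/7 - 1*7²)² = (-2/7 - 1*49)² = (-2/7 - 49)² = (-345/7)² = 119025/49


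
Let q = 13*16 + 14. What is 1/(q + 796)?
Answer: 1/1018 ≈ 0.00098232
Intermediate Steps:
q = 222 (q = 208 + 14 = 222)
1/(q + 796) = 1/(222 + 796) = 1/1018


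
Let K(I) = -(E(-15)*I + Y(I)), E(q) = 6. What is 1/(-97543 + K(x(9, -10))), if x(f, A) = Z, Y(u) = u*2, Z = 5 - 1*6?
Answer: -1/97535 ≈ -1.0253e-5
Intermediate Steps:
Z = -1 (Z = 5 - 6 = -1)
Y(u) = 2*u
x(f, A) = -1
K(I) = -8*I (K(I) = -(6*I + 2*I) = -8*I)
1/(-97543 + K(x(9, -10))) = 1/(-97543 - 8*(-1)) = 1/(-97543 + 8) = 1/(-97535) = -1/97535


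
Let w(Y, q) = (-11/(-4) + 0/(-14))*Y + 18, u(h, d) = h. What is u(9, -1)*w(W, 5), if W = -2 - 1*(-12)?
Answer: 819/2 ≈ 409.50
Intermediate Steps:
W = 10 (W = -2 + 12 = 10)
w(Y, q) = 18 + 11*Y/4 (w(Y, q) = (-11*(-¼) + 0*(-1/14))*Y + 18 = (11/4 + 0)*Y + 18 = 11*Y/4 + 18 = 18 + 11*Y/4)
u(9, -1)*w(W, 5) = 9*(18 + (11/4)*10) = 9*(18 + 55/2) = 9*(91/2) = 819/2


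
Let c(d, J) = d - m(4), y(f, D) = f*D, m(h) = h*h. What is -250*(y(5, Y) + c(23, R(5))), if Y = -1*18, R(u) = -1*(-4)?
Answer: 20750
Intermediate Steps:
m(h) = h²
R(u) = 4
Y = -18
y(f, D) = D*f
c(d, J) = -16 + d (c(d, J) = d - 1*4² = d - 1*16 = d - 16 = -16 + d)
-250*(y(5, Y) + c(23, R(5))) = -250*(-18*5 + (-16 + 23)) = -250*(-90 + 7) = -250*(-83) = 20750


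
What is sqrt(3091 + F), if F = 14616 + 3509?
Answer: 4*sqrt(1326) ≈ 145.66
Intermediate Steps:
F = 18125
sqrt(3091 + F) = sqrt(3091 + 18125) = sqrt(21216) = 4*sqrt(1326)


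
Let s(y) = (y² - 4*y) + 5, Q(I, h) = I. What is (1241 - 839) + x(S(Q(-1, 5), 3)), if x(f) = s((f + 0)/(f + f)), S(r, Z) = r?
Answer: 1621/4 ≈ 405.25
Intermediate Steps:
s(y) = 5 + y² - 4*y
x(f) = 13/4 (x(f) = 5 + ((f + 0)/(f + f))² - 4*(f + 0)/(f + f) = 5 + (f/((2*f)))² - 4*f/(2*f) = 5 + (f*(1/(2*f)))² - 4*f*1/(2*f) = 5 + (½)² - 4*½ = 5 + ¼ - 2 = 13/4)
(1241 - 839) + x(S(Q(-1, 5), 3)) = (1241 - 839) + 13/4 = 402 + 13/4 = 1621/4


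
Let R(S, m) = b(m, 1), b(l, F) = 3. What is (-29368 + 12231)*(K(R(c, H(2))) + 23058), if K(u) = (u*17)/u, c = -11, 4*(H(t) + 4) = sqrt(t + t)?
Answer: -395436275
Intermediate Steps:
H(t) = -4 + sqrt(2)*sqrt(t)/4 (H(t) = -4 + sqrt(t + t)/4 = -4 + sqrt(2*t)/4 = -4 + (sqrt(2)*sqrt(t))/4 = -4 + sqrt(2)*sqrt(t)/4)
R(S, m) = 3
K(u) = 17 (K(u) = (17*u)/u = 17)
(-29368 + 12231)*(K(R(c, H(2))) + 23058) = (-29368 + 12231)*(17 + 23058) = -17137*23075 = -395436275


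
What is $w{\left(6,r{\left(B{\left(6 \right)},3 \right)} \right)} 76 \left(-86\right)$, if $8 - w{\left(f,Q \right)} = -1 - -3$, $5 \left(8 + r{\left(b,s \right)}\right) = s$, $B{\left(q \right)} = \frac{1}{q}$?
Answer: $-39216$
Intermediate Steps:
$r{\left(b,s \right)} = -8 + \frac{s}{5}$
$w{\left(f,Q \right)} = 6$ ($w{\left(f,Q \right)} = 8 - \left(-1 - -3\right) = 8 - \left(-1 + 3\right) = 8 - 2 = 6$)
$w{\left(6,r{\left(B{\left(6 \right)},3 \right)} \right)} 76 \left(-86\right) = 6 \cdot 76 \left(-86\right) = 456 \left(-86\right) = -39216$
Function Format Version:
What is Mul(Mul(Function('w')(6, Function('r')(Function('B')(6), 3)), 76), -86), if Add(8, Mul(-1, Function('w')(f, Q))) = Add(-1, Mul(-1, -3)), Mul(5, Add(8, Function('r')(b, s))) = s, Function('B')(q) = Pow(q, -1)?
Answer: -39216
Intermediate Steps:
Function('r')(b, s) = Add(-8, Mul(Rational(1, 5), s))
Function('w')(f, Q) = 6 (Function('w')(f, Q) = Add(8, Mul(-1, Add(-1, Mul(-1, -3)))) = Add(8, Mul(-1, Add(-1, 3))) = Add(8, Mul(-1, 2)) = Add(8, -2) = 6)
Mul(Mul(Function('w')(6, Function('r')(Function('B')(6), 3)), 76), -86) = Mul(Mul(6, 76), -86) = Mul(456, -86) = -39216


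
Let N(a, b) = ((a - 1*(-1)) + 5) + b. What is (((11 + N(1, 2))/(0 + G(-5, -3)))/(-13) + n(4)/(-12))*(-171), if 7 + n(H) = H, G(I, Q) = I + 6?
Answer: 11457/52 ≈ 220.33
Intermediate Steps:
G(I, Q) = 6 + I
n(H) = -7 + H
N(a, b) = 6 + a + b (N(a, b) = ((a + 1) + 5) + b = ((1 + a) + 5) + b = (6 + a) + b = 6 + a + b)
(((11 + N(1, 2))/(0 + G(-5, -3)))/(-13) + n(4)/(-12))*(-171) = (((11 + (6 + 1 + 2))/(0 + (6 - 5)))/(-13) + (-7 + 4)/(-12))*(-171) = (((11 + 9)/(0 + 1))*(-1/13) - 3*(-1/12))*(-171) = ((20/1)*(-1/13) + 1/4)*(-171) = ((20*1)*(-1/13) + 1/4)*(-171) = (20*(-1/13) + 1/4)*(-171) = (-20/13 + 1/4)*(-171) = -67/52*(-171) = 11457/52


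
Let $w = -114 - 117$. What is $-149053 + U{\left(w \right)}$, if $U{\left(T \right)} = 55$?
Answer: $-148998$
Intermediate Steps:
$w = -231$ ($w = -114 - 117 = -231$)
$-149053 + U{\left(w \right)} = -149053 + 55 = -148998$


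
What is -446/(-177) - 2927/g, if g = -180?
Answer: 199453/10620 ≈ 18.781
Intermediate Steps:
-446/(-177) - 2927/g = -446/(-177) - 2927/(-180) = -446*(-1/177) - 2927*(-1/180) = 446/177 + 2927/180 = 199453/10620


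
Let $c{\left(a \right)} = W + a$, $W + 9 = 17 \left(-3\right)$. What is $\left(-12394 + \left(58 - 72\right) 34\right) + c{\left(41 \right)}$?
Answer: $-12889$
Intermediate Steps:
$W = -60$ ($W = -9 + 17 \left(-3\right) = -9 - 51 = -60$)
$c{\left(a \right)} = -60 + a$
$\left(-12394 + \left(58 - 72\right) 34\right) + c{\left(41 \right)} = \left(-12394 + \left(58 - 72\right) 34\right) + \left(-60 + 41\right) = \left(-12394 - 476\right) - 19 = -12870 - 19 = -12889$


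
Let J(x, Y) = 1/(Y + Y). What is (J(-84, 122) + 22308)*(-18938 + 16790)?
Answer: -2922973161/61 ≈ -4.7918e+7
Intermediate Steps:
J(x, Y) = 1/(2*Y)
(J(-84, 122) + 22308)*(-18938 + 16790) = ((1/2)/122 + 22308)*(-18938 + 16790) = ((1/2)*(1/122) + 22308)*(-2148) = (1/244 + 22308)*(-2148) = (5443153/244)*(-2148) = -2922973161/61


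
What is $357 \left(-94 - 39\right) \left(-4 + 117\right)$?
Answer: $-5365353$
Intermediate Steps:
$357 \left(-94 - 39\right) \left(-4 + 117\right) = 357 \left(\left(-133\right) 113\right) = 357 \left(-15029\right) = -5365353$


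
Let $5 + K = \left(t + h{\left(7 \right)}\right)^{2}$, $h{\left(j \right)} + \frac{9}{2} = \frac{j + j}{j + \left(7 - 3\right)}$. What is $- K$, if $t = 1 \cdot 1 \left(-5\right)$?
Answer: $- \frac{30341}{484} \approx -62.688$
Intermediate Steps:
$h{\left(j \right)} = - \frac{9}{2} + \frac{2 j}{4 + j}$ ($h{\left(j \right)} = - \frac{9}{2} + \frac{j + j}{j + \left(7 - 3\right)} = - \frac{9}{2} + \frac{2 j}{j + \left(7 - 3\right)} = - \frac{9}{2} + \frac{2 j}{j + 4} = - \frac{9}{2} + \frac{2 j}{4 + j}$)
$t = -5$ ($t = 1 \left(-5\right) = -5$)
$K = \frac{30341}{484}$ ($K = -5 + \left(-5 + \frac{-36 - 35}{2 \left(4 + 7\right)}\right)^{2} = -5 + \left(-5 + \frac{-36 - 35}{2 \cdot 11}\right)^{2} = -5 + \left(-5 + \frac{1}{2} \cdot \frac{1}{11} \left(-71\right)\right)^{2} = -5 + \left(-5 - \frac{71}{22}\right)^{2} = -5 + \left(- \frac{181}{22}\right)^{2} = -5 + \frac{32761}{484} = \frac{30341}{484} \approx 62.688$)
$- K = \left(-1\right) \frac{30341}{484} = - \frac{30341}{484}$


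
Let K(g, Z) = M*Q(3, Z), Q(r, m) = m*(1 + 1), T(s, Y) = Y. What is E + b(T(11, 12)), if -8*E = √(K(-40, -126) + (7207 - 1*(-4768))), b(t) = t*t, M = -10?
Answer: 144 - √14495/8 ≈ 128.95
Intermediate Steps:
Q(r, m) = 2*m (Q(r, m) = m*2 = 2*m)
K(g, Z) = -20*Z
b(t) = t²
E = -√14495/8 (E = -√(-20*(-126) + (7207 - 1*(-4768)))/8 = -√(2520 + (7207 + 4768))/8 = -√(2520 + 11975)/8 = -√14495/8 ≈ -15.049)
E + b(T(11, 12)) = -√14495/8 + 12² = -√14495/8 + 144 = 144 - √14495/8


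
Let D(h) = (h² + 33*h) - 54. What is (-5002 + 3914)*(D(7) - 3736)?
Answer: 3818880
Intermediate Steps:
D(h) = -54 + h² + 33*h
(-5002 + 3914)*(D(7) - 3736) = (-5002 + 3914)*((-54 + 7² + 33*7) - 3736) = -1088*((-54 + 49 + 231) - 3736) = -1088*(226 - 3736) = -1088*(-3510) = 3818880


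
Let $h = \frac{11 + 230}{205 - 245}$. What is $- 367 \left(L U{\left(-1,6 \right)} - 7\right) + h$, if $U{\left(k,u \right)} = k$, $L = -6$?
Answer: $\frac{14439}{40} \approx 360.98$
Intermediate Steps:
$h = - \frac{241}{40}$ ($h = \frac{241}{-40} = 241 \left(- \frac{1}{40}\right) = - \frac{241}{40} \approx -6.025$)
$- 367 \left(L U{\left(-1,6 \right)} - 7\right) + h = - 367 \left(\left(-6\right) \left(-1\right) - 7\right) - \frac{241}{40} = - 367 \left(6 - 7\right) - \frac{241}{40} = \left(-367\right) \left(-1\right) - \frac{241}{40} = 367 - \frac{241}{40} = \frac{14439}{40}$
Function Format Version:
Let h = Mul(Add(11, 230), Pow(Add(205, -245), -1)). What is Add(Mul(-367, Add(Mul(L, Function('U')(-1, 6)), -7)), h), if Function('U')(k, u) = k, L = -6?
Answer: Rational(14439, 40) ≈ 360.98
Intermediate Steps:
h = Rational(-241, 40) (h = Mul(241, Pow(-40, -1)) = Mul(241, Rational(-1, 40)) = Rational(-241, 40) ≈ -6.0250)
Add(Mul(-367, Add(Mul(L, Function('U')(-1, 6)), -7)), h) = Add(Mul(-367, Add(Mul(-6, -1), -7)), Rational(-241, 40)) = Add(Mul(-367, Add(6, -7)), Rational(-241, 40)) = Add(Mul(-367, -1), Rational(-241, 40)) = Add(367, Rational(-241, 40)) = Rational(14439, 40)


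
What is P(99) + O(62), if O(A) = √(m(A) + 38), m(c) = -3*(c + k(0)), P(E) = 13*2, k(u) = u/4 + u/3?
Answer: 26 + 2*I*√37 ≈ 26.0 + 12.166*I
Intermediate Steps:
k(u) = 7*u/12 (k(u) = u*(¼) + u*(⅓) = u/4 + u/3 = 7*u/12)
P(E) = 26
m(c) = -3*c (m(c) = -3*(c + (7/12)*0) = -3*(c + 0) = -3*c)
O(A) = √(38 - 3*A) (O(A) = √(-3*A + 38) = √(38 - 3*A))
P(99) + O(62) = 26 + √(38 - 3*62) = 26 + √(38 - 186) = 26 + √(-148) = 26 + 2*I*√37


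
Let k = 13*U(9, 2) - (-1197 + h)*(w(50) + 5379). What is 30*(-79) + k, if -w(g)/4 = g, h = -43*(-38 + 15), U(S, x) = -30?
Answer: 1074472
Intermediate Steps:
h = 989 (h = -43*(-23) = 989)
w(g) = -4*g
k = 1076842 (k = 13*(-30) - (-1197 + 989)*(-4*50 + 5379) = -390 - (-208)*(-200 + 5379) = -390 - (-208)*5179 = -390 - 1*(-1077232) = -390 + 1077232 = 1076842)
30*(-79) + k = 30*(-79) + 1076842 = -2370 + 1076842 = 1074472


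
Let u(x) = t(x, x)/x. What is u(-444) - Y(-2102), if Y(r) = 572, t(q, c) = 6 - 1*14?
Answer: -63490/111 ≈ -571.98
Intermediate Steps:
t(q, c) = -8 (t(q, c) = 6 - 14 = -8)
u(x) = -8/x
u(-444) - Y(-2102) = -8/(-444) - 1*572 = -8*(-1/444) - 572 = 2/111 - 572 = -63490/111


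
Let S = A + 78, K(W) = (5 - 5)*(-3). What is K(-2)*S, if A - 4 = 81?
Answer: 0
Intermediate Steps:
A = 85 (A = 4 + 81 = 85)
K(W) = 0 (K(W) = 0*(-3) = 0)
S = 163 (S = 85 + 78 = 163)
K(-2)*S = 0*163 = 0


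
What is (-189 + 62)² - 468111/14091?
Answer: 10800268/671 ≈ 16096.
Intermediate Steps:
(-189 + 62)² - 468111/14091 = (-127)² - 468111/14091 = 16129 - 1*22291/671 = 16129 - 22291/671 = 10800268/671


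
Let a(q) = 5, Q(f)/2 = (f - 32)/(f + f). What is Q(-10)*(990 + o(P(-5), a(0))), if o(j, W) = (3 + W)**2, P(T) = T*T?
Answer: 22134/5 ≈ 4426.8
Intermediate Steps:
Q(f) = (-32 + f)/f (Q(f) = 2*((f - 32)/(f + f)) = 2*((-32 + f)/((2*f))) = 2*((-32 + f)*(1/(2*f))) = 2*((-32 + f)/(2*f)) = (-32 + f)/f)
P(T) = T**2
Q(-10)*(990 + o(P(-5), a(0))) = ((-32 - 10)/(-10))*(990 + (3 + 5)**2) = (-1/10*(-42))*(990 + 8**2) = 21*(990 + 64)/5 = (21/5)*1054 = 22134/5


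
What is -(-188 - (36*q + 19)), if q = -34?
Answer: -1017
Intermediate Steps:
-(-188 - (36*q + 19)) = -(-188 - (36*(-34) + 19)) = -(-188 - (-1224 + 19)) = -(-188 - 1*(-1205)) = -(-188 + 1205) = -1*1017 = -1017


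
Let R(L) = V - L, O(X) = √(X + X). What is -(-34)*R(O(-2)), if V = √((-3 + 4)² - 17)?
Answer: 68*I ≈ 68.0*I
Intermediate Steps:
O(X) = √2*√X (O(X) = √(2*X) = √2*√X)
V = 4*I (V = √(1² - 17) = √(1 - 17) = √(-16) = 4*I ≈ 4.0*I)
R(L) = -L + 4*I (R(L) = 4*I - L = -L + 4*I)
-(-34)*R(O(-2)) = -(-34)*(-√2*√(-2) + 4*I) = -(-34)*(-√2*I*√2 + 4*I) = -(-34)*(-2*I + 4*I) = -(-34)*2*I = -(-68)*I = 68*I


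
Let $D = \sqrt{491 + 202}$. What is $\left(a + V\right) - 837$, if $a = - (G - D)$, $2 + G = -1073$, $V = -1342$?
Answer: $-1104 + 3 \sqrt{77} \approx -1077.7$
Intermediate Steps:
$D = 3 \sqrt{77}$ ($D = \sqrt{693} = 3 \sqrt{77} \approx 26.325$)
$G = -1075$ ($G = -2 - 1073 = -1075$)
$a = 1075 + 3 \sqrt{77}$ ($a = - (-1075 - 3 \sqrt{77}) = 1075 + 3 \sqrt{77} \approx 1101.3$)
$\left(a + V\right) - 837 = \left(\left(1075 + 3 \sqrt{77}\right) - 1342\right) - 837 = \left(-267 + 3 \sqrt{77}\right) - 837 = -1104 + 3 \sqrt{77}$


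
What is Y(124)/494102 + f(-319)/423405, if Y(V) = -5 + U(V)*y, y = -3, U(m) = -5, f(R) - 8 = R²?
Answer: 8381416748/34867542885 ≈ 0.24038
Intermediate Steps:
f(R) = 8 + R²
Y(V) = 10 (Y(V) = -5 - 5*(-3) = -5 + 15 = 10)
Y(124)/494102 + f(-319)/423405 = 10/494102 + (8 + (-319)²)/423405 = 10*(1/494102) + (8 + 101761)*(1/423405) = 5/247051 + 101769*(1/423405) = 5/247051 + 33923/141135 = 8381416748/34867542885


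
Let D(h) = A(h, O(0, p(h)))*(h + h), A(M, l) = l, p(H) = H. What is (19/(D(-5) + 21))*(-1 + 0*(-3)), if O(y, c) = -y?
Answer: -19/21 ≈ -0.90476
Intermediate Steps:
D(h) = 0 (D(h) = (-1*0)*(h + h) = 0*(2*h) = 0)
(19/(D(-5) + 21))*(-1 + 0*(-3)) = (19/(0 + 21))*(-1 + 0*(-3)) = (19/21)*(-1 + 0) = ((1/21)*19)*(-1) = (19/21)*(-1) = -19/21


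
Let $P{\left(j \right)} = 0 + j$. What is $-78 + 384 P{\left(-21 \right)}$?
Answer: $-8142$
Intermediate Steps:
$P{\left(j \right)} = j$
$-78 + 384 P{\left(-21 \right)} = -78 + 384 \left(-21\right) = -78 - 8064 = -8142$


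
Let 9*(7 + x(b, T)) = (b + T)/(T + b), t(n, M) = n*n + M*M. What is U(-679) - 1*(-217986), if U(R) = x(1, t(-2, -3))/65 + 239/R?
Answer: 86587127077/397215 ≈ 2.1799e+5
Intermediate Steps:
t(n, M) = M² + n² (t(n, M) = n² + M² = M² + n²)
x(b, T) = -62/9 (x(b, T) = -7 + ((b + T)/(T + b))/9 = -7 + ((T + b)/(T + b))/9 = -7 + (⅑)*1 = -7 + ⅑ = -62/9)
U(R) = -62/585 + 239/R (U(R) = -62/9/65 + 239/R = -62/9*1/65 + 239/R = -62/585 + 239/R)
U(-679) - 1*(-217986) = (-62/585 + 239/(-679)) - 1*(-217986) = (-62/585 + 239*(-1/679)) + 217986 = (-62/585 - 239/679) + 217986 = -181913/397215 + 217986 = 86587127077/397215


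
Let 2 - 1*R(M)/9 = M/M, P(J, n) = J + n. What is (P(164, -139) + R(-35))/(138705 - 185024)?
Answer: -34/46319 ≈ -0.00073404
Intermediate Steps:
R(M) = 9 (R(M) = 18 - 9*M/M = 18 - 9*1 = 18 - 9 = 9)
(P(164, -139) + R(-35))/(138705 - 185024) = ((164 - 139) + 9)/(138705 - 185024) = (25 + 9)/(-46319) = 34*(-1/46319) = -34/46319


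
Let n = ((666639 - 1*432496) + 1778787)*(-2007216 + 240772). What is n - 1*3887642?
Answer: -3555732008562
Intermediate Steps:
n = -3555728120920 (n = ((666639 - 432496) + 1778787)*(-1766444) = (234143 + 1778787)*(-1766444) = 2012930*(-1766444) = -3555728120920)
n - 1*3887642 = -3555728120920 - 1*3887642 = -3555728120920 - 3887642 = -3555732008562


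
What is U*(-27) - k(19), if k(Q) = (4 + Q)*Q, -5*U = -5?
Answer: -464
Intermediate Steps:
U = 1 (U = -1/5*(-5) = 1)
k(Q) = Q*(4 + Q)
U*(-27) - k(19) = 1*(-27) - 19*(4 + 19) = -27 - 19*23 = -27 - 1*437 = -27 - 437 = -464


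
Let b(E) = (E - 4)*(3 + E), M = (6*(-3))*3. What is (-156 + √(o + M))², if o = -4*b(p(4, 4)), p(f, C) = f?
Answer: 24282 - 936*I*√6 ≈ 24282.0 - 2292.7*I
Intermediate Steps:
M = -54 (M = -18*3 = -54)
b(E) = (-4 + E)*(3 + E)
o = 0 (o = -4*(-12 + 4² - 1*4) = -4*(-12 + 16 - 4) = -4*0 = 0)
(-156 + √(o + M))² = (-156 + √(0 - 54))² = (-156 + √(-54))² = (-156 + 3*I*√6)²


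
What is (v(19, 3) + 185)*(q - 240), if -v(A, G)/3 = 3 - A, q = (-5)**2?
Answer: -50095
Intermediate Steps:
q = 25
v(A, G) = -9 + 3*A (v(A, G) = -3*(3 - A) = -9 + 3*A)
(v(19, 3) + 185)*(q - 240) = ((-9 + 3*19) + 185)*(25 - 240) = ((-9 + 57) + 185)*(-215) = (48 + 185)*(-215) = 233*(-215) = -50095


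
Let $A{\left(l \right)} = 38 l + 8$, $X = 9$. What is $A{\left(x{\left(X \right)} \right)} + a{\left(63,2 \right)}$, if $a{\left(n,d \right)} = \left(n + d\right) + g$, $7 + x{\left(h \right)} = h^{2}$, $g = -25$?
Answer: $2860$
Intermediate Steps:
$x{\left(h \right)} = -7 + h^{2}$
$a{\left(n,d \right)} = -25 + d + n$ ($a{\left(n,d \right)} = \left(n + d\right) - 25 = \left(d + n\right) - 25 = -25 + d + n$)
$A{\left(l \right)} = 8 + 38 l$
$A{\left(x{\left(X \right)} \right)} + a{\left(63,2 \right)} = \left(8 + 38 \left(-7 + 9^{2}\right)\right) + \left(-25 + 2 + 63\right) = \left(8 + 38 \left(-7 + 81\right)\right) + 40 = \left(8 + 38 \cdot 74\right) + 40 = \left(8 + 2812\right) + 40 = 2820 + 40 = 2860$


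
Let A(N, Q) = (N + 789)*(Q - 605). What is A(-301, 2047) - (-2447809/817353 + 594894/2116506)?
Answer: 202891882537068650/288322088103 ≈ 7.0370e+5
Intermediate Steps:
A(N, Q) = (-605 + Q)*(789 + N) (A(N, Q) = (789 + N)*(-605 + Q) = (-605 + Q)*(789 + N))
A(-301, 2047) - (-2447809/817353 + 594894/2116506) = (-477345 - 605*(-301) + 789*2047 - 301*2047) - (-2447809/817353 + 594894/2116506) = (-477345 + 182105 + 1615083 - 616147) - (-2447809*1/817353 + 594894*(1/2116506)) = 703696 - (-2447809/817353 + 99149/352751) = 703696 - 1*(-782427339962/288322088103) = 703696 + 782427339962/288322088103 = 202891882537068650/288322088103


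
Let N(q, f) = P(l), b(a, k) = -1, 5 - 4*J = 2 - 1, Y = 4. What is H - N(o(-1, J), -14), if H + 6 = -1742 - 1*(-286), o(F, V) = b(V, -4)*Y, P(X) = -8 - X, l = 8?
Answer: -1446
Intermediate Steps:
J = 1 (J = 5/4 - (2 - 1)/4 = 5/4 - 1/4*1 = 5/4 - 1/4 = 1)
o(F, V) = -4 (o(F, V) = -1*4 = -4)
N(q, f) = -16 (N(q, f) = -8 - 1*8 = -8 - 8 = -16)
H = -1462 (H = -6 + (-1742 - 1*(-286)) = -6 + (-1742 + 286) = -6 - 1456 = -1462)
H - N(o(-1, J), -14) = -1462 - 1*(-16) = -1462 + 16 = -1446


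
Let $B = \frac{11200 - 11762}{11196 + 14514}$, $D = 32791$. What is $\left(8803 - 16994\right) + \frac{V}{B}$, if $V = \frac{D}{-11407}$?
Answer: $- \frac{2348512072}{291397} \approx -8059.5$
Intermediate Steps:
$V = - \frac{2981}{1037}$ ($V = \frac{32791}{-11407} = 32791 \left(- \frac{1}{11407}\right) = - \frac{2981}{1037} \approx -2.8746$)
$B = - \frac{281}{12855}$ ($B = - \frac{562}{25710} = \left(-562\right) \frac{1}{25710} = - \frac{281}{12855} \approx -0.021859$)
$\left(8803 - 16994\right) + \frac{V}{B} = \left(8803 - 16994\right) - \frac{2981}{1037 \left(- \frac{281}{12855}\right)} = -8191 - - \frac{38320755}{291397} = -8191 + \frac{38320755}{291397} = - \frac{2348512072}{291397}$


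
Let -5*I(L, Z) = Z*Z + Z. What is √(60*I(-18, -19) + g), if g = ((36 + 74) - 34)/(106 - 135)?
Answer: 2*I*√863417/29 ≈ 64.083*I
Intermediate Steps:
I(L, Z) = -Z/5 - Z²/5 (I(L, Z) = -(Z*Z + Z)/5 = -(Z² + Z)/5 = -(Z + Z²)/5 = -Z/5 - Z²/5)
g = -76/29 (g = (110 - 34)/(-29) = -1/29*76 = -76/29 ≈ -2.6207)
√(60*I(-18, -19) + g) = √(60*(-⅕*(-19)*(1 - 19)) - 76/29) = √(60*(-⅕*(-19)*(-18)) - 76/29) = √(60*(-342/5) - 76/29) = √(-4104 - 76/29) = √(-119092/29) = 2*I*√863417/29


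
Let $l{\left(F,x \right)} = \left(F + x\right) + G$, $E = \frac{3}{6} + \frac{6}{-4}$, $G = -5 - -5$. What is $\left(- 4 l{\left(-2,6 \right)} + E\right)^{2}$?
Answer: $289$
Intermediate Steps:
$G = 0$ ($G = -5 + 5 = 0$)
$E = -1$ ($E = 3 \cdot \frac{1}{6} + 6 \left(- \frac{1}{4}\right) = \frac{1}{2} - \frac{3}{2} = -1$)
$l{\left(F,x \right)} = F + x$ ($l{\left(F,x \right)} = \left(F + x\right) + 0 = F + x$)
$\left(- 4 l{\left(-2,6 \right)} + E\right)^{2} = \left(- 4 \left(-2 + 6\right) - 1\right)^{2} = \left(\left(-4\right) 4 - 1\right)^{2} = \left(-16 - 1\right)^{2} = \left(-17\right)^{2} = 289$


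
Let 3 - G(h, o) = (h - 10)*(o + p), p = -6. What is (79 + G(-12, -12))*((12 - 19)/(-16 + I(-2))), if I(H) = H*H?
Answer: -1099/6 ≈ -183.17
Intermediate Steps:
I(H) = H²
G(h, o) = 3 - (-10 + h)*(-6 + o) (G(h, o) = 3 - (h - 10)*(o - 6) = 3 - (-10 + h)*(-6 + o))
(79 + G(-12, -12))*((12 - 19)/(-16 + I(-2))) = (79 + (-57 + 6*(-12) + 10*(-12) - 1*(-12)*(-12)))*((12 - 19)/(-16 + (-2)²)) = (79 + (-57 - 72 - 120 - 144))*(-7/(-16 + 4)) = (79 - 393)*(-7/(-12)) = -(-2198)*(-1)/12 = -314*7/12 = -1099/6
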